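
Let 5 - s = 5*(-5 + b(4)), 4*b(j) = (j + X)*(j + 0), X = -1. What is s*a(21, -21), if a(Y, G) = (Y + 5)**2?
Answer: 10140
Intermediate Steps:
a(Y, G) = (5 + Y)**2
b(j) = j*(-1 + j)/4 (b(j) = ((j - 1)*(j + 0))/4 = ((-1 + j)*j)/4 = (j*(-1 + j))/4 = j*(-1 + j)/4)
s = 15 (s = 5 - 5*(-5 + (1/4)*4*(-1 + 4)) = 5 - 5*(-5 + (1/4)*4*3) = 5 - 5*(-5 + 3) = 5 - 5*(-2) = 5 - 1*(-10) = 5 + 10 = 15)
s*a(21, -21) = 15*(5 + 21)**2 = 15*26**2 = 15*676 = 10140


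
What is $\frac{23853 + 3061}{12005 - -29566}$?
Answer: $\frac{26914}{41571} \approx 0.64742$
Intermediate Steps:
$\frac{23853 + 3061}{12005 - -29566} = \frac{26914}{12005 + 29566} = \frac{26914}{41571}$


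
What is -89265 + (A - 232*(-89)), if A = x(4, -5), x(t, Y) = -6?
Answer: -68623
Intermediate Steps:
A = -6
-89265 + (A - 232*(-89)) = -89265 + (-6 - 232*(-89)) = -89265 + (-6 + 20648) = -89265 + 20642 = -68623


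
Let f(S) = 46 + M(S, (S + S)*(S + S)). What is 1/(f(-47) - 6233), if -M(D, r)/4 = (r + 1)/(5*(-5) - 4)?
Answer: -29/144075 ≈ -0.00020128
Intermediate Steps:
M(D, r) = 4/29 + 4*r/29 (M(D, r) = -4*(r + 1)/(5*(-5) - 4) = -4*(1 + r)/(-25 - 4) = -4*(1 + r)/(-29) = -4*(1 + r)*(-1)/29 = -4*(-1/29 - r/29) = 4/29 + 4*r/29)
f(S) = 1338/29 + 16*S**2/29 (f(S) = 46 + (4/29 + 4*((S + S)*(S + S))/29) = 46 + (4/29 + 4*((2*S)*(2*S))/29) = 46 + (4/29 + 4*(4*S**2)/29) = 46 + (4/29 + 16*S**2/29) = 1338/29 + 16*S**2/29)
1/(f(-47) - 6233) = 1/((1338/29 + (16/29)*(-47)**2) - 6233) = 1/((1338/29 + (16/29)*2209) - 6233) = 1/((1338/29 + 35344/29) - 6233) = 1/(36682/29 - 6233) = 1/(-144075/29) = -29/144075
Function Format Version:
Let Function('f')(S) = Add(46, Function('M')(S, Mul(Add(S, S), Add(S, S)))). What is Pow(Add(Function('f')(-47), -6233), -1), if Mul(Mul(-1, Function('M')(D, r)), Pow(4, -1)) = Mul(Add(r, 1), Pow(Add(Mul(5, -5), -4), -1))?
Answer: Rational(-29, 144075) ≈ -0.00020128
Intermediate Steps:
Function('M')(D, r) = Add(Rational(4, 29), Mul(Rational(4, 29), r)) (Function('M')(D, r) = Mul(-4, Mul(Add(r, 1), Pow(Add(Mul(5, -5), -4), -1))) = Mul(-4, Mul(Add(1, r), Pow(Add(-25, -4), -1))) = Mul(-4, Mul(Add(1, r), Pow(-29, -1))) = Mul(-4, Mul(Add(1, r), Rational(-1, 29))) = Mul(-4, Add(Rational(-1, 29), Mul(Rational(-1, 29), r))) = Add(Rational(4, 29), Mul(Rational(4, 29), r)))
Function('f')(S) = Add(Rational(1338, 29), Mul(Rational(16, 29), Pow(S, 2))) (Function('f')(S) = Add(46, Add(Rational(4, 29), Mul(Rational(4, 29), Mul(Add(S, S), Add(S, S))))) = Add(46, Add(Rational(4, 29), Mul(Rational(4, 29), Mul(Mul(2, S), Mul(2, S))))) = Add(46, Add(Rational(4, 29), Mul(Rational(4, 29), Mul(4, Pow(S, 2))))) = Add(46, Add(Rational(4, 29), Mul(Rational(16, 29), Pow(S, 2)))) = Add(Rational(1338, 29), Mul(Rational(16, 29), Pow(S, 2))))
Pow(Add(Function('f')(-47), -6233), -1) = Pow(Add(Add(Rational(1338, 29), Mul(Rational(16, 29), Pow(-47, 2))), -6233), -1) = Pow(Add(Add(Rational(1338, 29), Mul(Rational(16, 29), 2209)), -6233), -1) = Pow(Add(Add(Rational(1338, 29), Rational(35344, 29)), -6233), -1) = Pow(Add(Rational(36682, 29), -6233), -1) = Pow(Rational(-144075, 29), -1) = Rational(-29, 144075)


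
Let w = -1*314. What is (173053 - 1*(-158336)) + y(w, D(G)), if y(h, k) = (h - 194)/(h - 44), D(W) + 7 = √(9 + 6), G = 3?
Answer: 59318885/179 ≈ 3.3139e+5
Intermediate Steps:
w = -314
D(W) = -7 + √15 (D(W) = -7 + √(9 + 6) = -7 + √15)
y(h, k) = (-194 + h)/(-44 + h)
(173053 - 1*(-158336)) + y(w, D(G)) = (173053 - 1*(-158336)) + (-194 - 314)/(-44 - 314) = (173053 + 158336) - 508/(-358) = 331389 - 1/358*(-508) = 331389 + 254/179 = 59318885/179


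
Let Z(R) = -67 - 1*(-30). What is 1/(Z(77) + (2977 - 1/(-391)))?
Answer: 391/1149541 ≈ 0.00034014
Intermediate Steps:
Z(R) = -37 (Z(R) = -67 + 30 = -37)
1/(Z(77) + (2977 - 1/(-391))) = 1/(-37 + (2977 - 1/(-391))) = 1/(-37 + (2977 - 1*(-1/391))) = 1/(-37 + (2977 + 1/391)) = 1/(-37 + 1164008/391) = 1/(1149541/391) = 391/1149541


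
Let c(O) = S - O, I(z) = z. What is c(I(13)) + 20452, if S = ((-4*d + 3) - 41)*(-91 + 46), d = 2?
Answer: 22509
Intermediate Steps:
S = 2070 (S = ((-4*2 + 3) - 41)*(-91 + 46) = ((-8 + 3) - 41)*(-45) = (-5 - 41)*(-45) = -46*(-45) = 2070)
c(O) = 2070 - O
c(I(13)) + 20452 = (2070 - 1*13) + 20452 = (2070 - 13) + 20452 = 2057 + 20452 = 22509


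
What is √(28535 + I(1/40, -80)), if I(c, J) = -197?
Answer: √28338 ≈ 168.34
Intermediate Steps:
√(28535 + I(1/40, -80)) = √(28535 - 197) = √28338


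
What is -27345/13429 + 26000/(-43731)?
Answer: -1544978195/587263599 ≈ -2.6308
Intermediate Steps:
-27345/13429 + 26000/(-43731) = -27345*1/13429 + 26000*(-1/43731) = -27345/13429 - 26000/43731 = -1544978195/587263599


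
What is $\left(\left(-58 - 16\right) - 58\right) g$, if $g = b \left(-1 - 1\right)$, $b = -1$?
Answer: $-264$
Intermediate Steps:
$g = 2$ ($g = - (-1 - 1) = \left(-1\right) \left(-2\right) = 2$)
$\left(\left(-58 - 16\right) - 58\right) g = \left(\left(-58 - 16\right) - 58\right) 2 = \left(-74 - 58\right) 2 = \left(-132\right) 2 = -264$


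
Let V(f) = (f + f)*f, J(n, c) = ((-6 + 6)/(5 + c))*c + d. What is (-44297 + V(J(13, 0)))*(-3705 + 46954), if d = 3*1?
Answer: -1915022471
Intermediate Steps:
d = 3
J(n, c) = 3 (J(n, c) = ((-6 + 6)/(5 + c))*c + 3 = (0/(5 + c))*c + 3 = 0*c + 3 = 0 + 3 = 3)
V(f) = 2*f² (V(f) = (2*f)*f = 2*f²)
(-44297 + V(J(13, 0)))*(-3705 + 46954) = (-44297 + 2*3²)*(-3705 + 46954) = (-44297 + 2*9)*43249 = (-44297 + 18)*43249 = -44279*43249 = -1915022471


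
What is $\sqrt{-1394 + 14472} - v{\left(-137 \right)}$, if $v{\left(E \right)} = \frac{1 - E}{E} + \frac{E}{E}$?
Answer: $\frac{1}{137} + \sqrt{13078} \approx 114.37$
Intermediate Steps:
$v{\left(E \right)} = 1 + \frac{1 - E}{E}$ ($v{\left(E \right)} = \frac{1 - E}{E} + 1 = 1 + \frac{1 - E}{E}$)
$\sqrt{-1394 + 14472} - v{\left(-137 \right)} = \sqrt{-1394 + 14472} - \frac{1}{-137} = \sqrt{13078} - - \frac{1}{137} = \sqrt{13078} + \frac{1}{137} = \frac{1}{137} + \sqrt{13078}$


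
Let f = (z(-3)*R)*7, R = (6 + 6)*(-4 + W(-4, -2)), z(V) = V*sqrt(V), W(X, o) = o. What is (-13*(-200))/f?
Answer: -325*I*sqrt(3)/567 ≈ -0.9928*I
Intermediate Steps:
z(V) = V**(3/2)
R = -72 (R = (6 + 6)*(-4 - 2) = 12*(-6) = -72)
f = 1512*I*sqrt(3) (f = ((-3)**(3/2)*(-72))*7 = (-3*I*sqrt(3)*(-72))*7 = (216*I*sqrt(3))*7 = 1512*I*sqrt(3) ≈ 2618.9*I)
(-13*(-200))/f = (-13*(-200))/((1512*I*sqrt(3))) = 2600*(-I*sqrt(3)/4536) = -325*I*sqrt(3)/567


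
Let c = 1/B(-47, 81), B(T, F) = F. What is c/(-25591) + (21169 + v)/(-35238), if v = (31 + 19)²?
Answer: -16354272979/24347942766 ≈ -0.67169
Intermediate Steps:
v = 2500 (v = 50² = 2500)
c = 1/81 ≈ 0.012346
c/(-25591) + (21169 + v)/(-35238) = (1/81)/(-25591) + (21169 + 2500)/(-35238) = (1/81)*(-1/25591) + 23669*(-1/35238) = -1/2072871 - 23669/35238 = -16354272979/24347942766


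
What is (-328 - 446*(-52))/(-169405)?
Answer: -22864/169405 ≈ -0.13497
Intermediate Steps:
(-328 - 446*(-52))/(-169405) = (-328 + 23192)*(-1/169405) = 22864*(-1/169405) = -22864/169405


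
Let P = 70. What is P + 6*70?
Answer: 490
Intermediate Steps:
P + 6*70 = 70 + 6*70 = 70 + 420 = 490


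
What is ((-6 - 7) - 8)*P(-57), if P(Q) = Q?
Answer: 1197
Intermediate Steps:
((-6 - 7) - 8)*P(-57) = ((-6 - 7) - 8)*(-57) = (-13 - 8)*(-57) = -21*(-57) = 1197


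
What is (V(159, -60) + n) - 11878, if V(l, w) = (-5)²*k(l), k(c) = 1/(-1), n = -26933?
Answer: -38836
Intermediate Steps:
k(c) = -1
V(l, w) = -25 (V(l, w) = (-5)²*(-1) = 25*(-1) = -25)
(V(159, -60) + n) - 11878 = (-25 - 26933) - 11878 = -26958 - 11878 = -38836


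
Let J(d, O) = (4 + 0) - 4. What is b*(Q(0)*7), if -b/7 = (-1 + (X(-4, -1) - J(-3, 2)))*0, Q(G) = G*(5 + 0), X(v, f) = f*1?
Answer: 0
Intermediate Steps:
J(d, O) = 0 (J(d, O) = 4 - 4 = 0)
X(v, f) = f
Q(G) = 5*G (Q(G) = G*5 = 5*G)
b = 0 (b = -7*(-1 + (-1 - 1*0))*0 = -7*(-1 + (-1 + 0))*0 = -7*(-1 - 1)*0 = -(-14)*0 = -7*0 = 0)
b*(Q(0)*7) = 0*((5*0)*7) = 0*(0*7) = 0*0 = 0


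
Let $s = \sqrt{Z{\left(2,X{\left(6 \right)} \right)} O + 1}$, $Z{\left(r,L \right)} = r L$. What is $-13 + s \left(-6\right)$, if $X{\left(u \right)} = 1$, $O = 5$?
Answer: $-13 - 6 \sqrt{11} \approx -32.9$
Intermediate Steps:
$Z{\left(r,L \right)} = L r$
$s = \sqrt{11}$ ($s = \sqrt{1 \cdot 2 \cdot 5 + 1} = \sqrt{2 \cdot 5 + 1} = \sqrt{10 + 1} = \sqrt{11} \approx 3.3166$)
$-13 + s \left(-6\right) = -13 + \sqrt{11} \left(-6\right) = -13 - 6 \sqrt{11}$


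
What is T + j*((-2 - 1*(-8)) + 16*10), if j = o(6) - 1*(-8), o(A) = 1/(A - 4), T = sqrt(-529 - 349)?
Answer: 1411 + I*sqrt(878) ≈ 1411.0 + 29.631*I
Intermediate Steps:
T = I*sqrt(878) (T = sqrt(-878) = I*sqrt(878) ≈ 29.631*I)
o(A) = 1/(-4 + A)
j = 17/2 (j = 1/(-4 + 6) - 1*(-8) = 1/2 + 8 = 17/2 ≈ 8.5000)
T + j*((-2 - 1*(-8)) + 16*10) = I*sqrt(878) + 17*((-2 - 1*(-8)) + 16*10)/2 = I*sqrt(878) + 17*((-2 + 8) + 160)/2 = I*sqrt(878) + 17*(6 + 160)/2 = I*sqrt(878) + (17/2)*166 = I*sqrt(878) + 1411 = 1411 + I*sqrt(878)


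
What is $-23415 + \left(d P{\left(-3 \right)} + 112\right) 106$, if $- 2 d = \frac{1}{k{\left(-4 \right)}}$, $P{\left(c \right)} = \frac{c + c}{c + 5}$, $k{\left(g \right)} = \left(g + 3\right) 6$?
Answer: $- \frac{23139}{2} \approx -11570.0$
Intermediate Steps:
$k{\left(g \right)} = 18 + 6 g$ ($k{\left(g \right)} = \left(3 + g\right) 6 = 18 + 6 g$)
$P{\left(c \right)} = \frac{2 c}{5 + c}$
$d = \frac{1}{12}$ ($d = - \frac{1}{2 \left(18 + 6 \left(-4\right)\right)} = - \frac{1}{2 \left(18 - 24\right)} = - \frac{1}{2 \left(-6\right)} = \left(- \frac{1}{2}\right) \left(- \frac{1}{6}\right) = \frac{1}{12} \approx 0.083333$)
$-23415 + \left(d P{\left(-3 \right)} + 112\right) 106 = -23415 + \left(\frac{2 \left(-3\right) \frac{1}{5 - 3}}{12} + 112\right) 106 = -23415 + \left(\frac{2 \left(-3\right) \frac{1}{2}}{12} + 112\right) 106 = -23415 + \left(\frac{1}{12} \left(-3\right) + 112\right) 106 = -23415 + \left(- \frac{1}{4} + 112\right) 106 = -23415 + \frac{447}{4} \cdot 106 = -23415 + \frac{23691}{2} = - \frac{23139}{2}$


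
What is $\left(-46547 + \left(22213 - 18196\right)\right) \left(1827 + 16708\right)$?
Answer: $-788293550$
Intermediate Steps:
$\left(-46547 + \left(22213 - 18196\right)\right) \left(1827 + 16708\right) = \left(-46547 + \left(22213 - 18196\right)\right) 18535 = \left(-46547 + 4017\right) 18535 = \left(-42530\right) 18535 = -788293550$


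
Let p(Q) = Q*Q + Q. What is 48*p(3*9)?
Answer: 36288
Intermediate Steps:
p(Q) = Q + Q² (p(Q) = Q² + Q = Q + Q²)
48*p(3*9) = 48*((3*9)*(1 + 3*9)) = 48*(27*(1 + 27)) = 48*(27*28) = 48*756 = 36288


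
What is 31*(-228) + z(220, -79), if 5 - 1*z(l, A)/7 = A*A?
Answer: -50720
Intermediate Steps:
z(l, A) = 35 - 7*A**2 (z(l, A) = 35 - 7*A*A = 35 - 7*A**2)
31*(-228) + z(220, -79) = 31*(-228) + (35 - 7*(-79)**2) = -7068 + (35 - 7*6241) = -7068 + (35 - 43687) = -7068 - 43652 = -50720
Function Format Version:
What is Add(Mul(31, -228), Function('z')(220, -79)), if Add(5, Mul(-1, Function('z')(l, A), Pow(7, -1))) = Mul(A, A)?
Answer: -50720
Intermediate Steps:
Function('z')(l, A) = Add(35, Mul(-7, Pow(A, 2))) (Function('z')(l, A) = Add(35, Mul(-7, Mul(A, A))) = Add(35, Mul(-7, Pow(A, 2))))
Add(Mul(31, -228), Function('z')(220, -79)) = Add(Mul(31, -228), Add(35, Mul(-7, Pow(-79, 2)))) = Add(-7068, Add(35, Mul(-7, 6241))) = Add(-7068, Add(35, -43687)) = Add(-7068, -43652) = -50720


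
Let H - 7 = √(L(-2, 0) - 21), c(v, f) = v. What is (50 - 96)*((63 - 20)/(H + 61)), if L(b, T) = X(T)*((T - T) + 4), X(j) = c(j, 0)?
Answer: -134504/4645 + 1978*I*√21/4645 ≈ -28.957 + 1.9514*I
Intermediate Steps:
X(j) = j
L(b, T) = 4*T (L(b, T) = T*((T - T) + 4) = T*(0 + 4) = T*4 = 4*T)
H = 7 + I*√21 (H = 7 + √(4*0 - 21) = 7 + √(0 - 21) = 7 + √(-21) = 7 + I*√21 ≈ 7.0 + 4.5826*I)
(50 - 96)*((63 - 20)/(H + 61)) = (50 - 96)*((63 - 20)/((7 + I*√21) + 61)) = -1978/(68 + I*√21)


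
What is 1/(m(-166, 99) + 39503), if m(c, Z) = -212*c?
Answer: 1/74695 ≈ 1.3388e-5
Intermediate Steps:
1/(m(-166, 99) + 39503) = 1/(-212*(-166) + 39503) = 1/(35192 + 39503) = 1/74695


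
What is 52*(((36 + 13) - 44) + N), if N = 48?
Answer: 2756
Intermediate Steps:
52*(((36 + 13) - 44) + N) = 52*(((36 + 13) - 44) + 48) = 52*((49 - 44) + 48) = 52*(5 + 48) = 52*53 = 2756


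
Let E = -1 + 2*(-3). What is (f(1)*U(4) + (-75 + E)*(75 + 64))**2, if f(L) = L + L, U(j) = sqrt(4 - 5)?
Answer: 129914400 - 45592*I ≈ 1.2991e+8 - 45592.0*I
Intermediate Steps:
E = -7 (E = -1 - 6 = -7)
U(j) = I (U(j) = sqrt(-1) = I)
f(L) = 2*L
(f(1)*U(4) + (-75 + E)*(75 + 64))**2 = ((2*1)*I + (-75 - 7)*(75 + 64))**2 = (2*I - 82*139)**2 = (2*I - 11398)**2 = (-11398 + 2*I)**2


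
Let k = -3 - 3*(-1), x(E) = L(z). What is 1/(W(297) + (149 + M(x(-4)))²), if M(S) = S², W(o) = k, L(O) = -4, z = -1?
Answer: 1/27225 ≈ 3.6731e-5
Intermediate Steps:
x(E) = -4
k = 0 (k = -3 + 3 = 0)
W(o) = 0
1/(W(297) + (149 + M(x(-4)))²) = 1/(0 + (149 + (-4)²)²) = 1/(0 + (149 + 16)²) = 1/(0 + 165²) = 1/(0 + 27225) = 1/27225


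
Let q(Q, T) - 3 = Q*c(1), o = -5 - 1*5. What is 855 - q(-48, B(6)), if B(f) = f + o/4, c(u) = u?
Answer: 900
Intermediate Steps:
o = -10 (o = -5 - 5 = -10)
B(f) = -5/2 + f (B(f) = f - 10/4 = f - 10*1/4 = f - 5/2 = -5/2 + f)
q(Q, T) = 3 + Q (q(Q, T) = 3 + Q*1 = 3 + Q)
855 - q(-48, B(6)) = 855 - (3 - 48) = 855 - 1*(-45) = 855 + 45 = 900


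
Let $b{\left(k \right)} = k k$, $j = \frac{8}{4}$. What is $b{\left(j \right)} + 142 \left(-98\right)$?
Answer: $-13912$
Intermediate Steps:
$j = 2$ ($j = 8 \cdot \frac{1}{4} = 2$)
$b{\left(k \right)} = k^{2}$
$b{\left(j \right)} + 142 \left(-98\right) = 2^{2} + 142 \left(-98\right) = 4 - 13916 = -13912$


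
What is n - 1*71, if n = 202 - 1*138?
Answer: -7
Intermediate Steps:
n = 64 (n = 202 - 138 = 64)
n - 1*71 = 64 - 1*71 = 64 - 71 = -7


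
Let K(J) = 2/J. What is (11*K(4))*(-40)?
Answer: -220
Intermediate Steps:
(11*K(4))*(-40) = (11*(2/4))*(-40) = (11*(2*(¼)))*(-40) = (11*(½))*(-40) = (11/2)*(-40) = -220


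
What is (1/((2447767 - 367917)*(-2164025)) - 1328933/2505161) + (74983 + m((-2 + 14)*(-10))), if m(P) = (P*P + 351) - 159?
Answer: 1009983258808985574637339/11275347364037046250 ≈ 89575.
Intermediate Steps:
m(P) = 192 + P**2 (m(P) = (P**2 + 351) - 159 = (351 + P**2) - 159 = 192 + P**2)
(1/((2447767 - 367917)*(-2164025)) - 1328933/2505161) + (74983 + m((-2 + 14)*(-10))) = (1/((2447767 - 367917)*(-2164025)) - 1328933/2505161) + (74983 + (192 + ((-2 + 14)*(-10))**2)) = (-1/2164025/2079850 - 1328933*1/2505161) + (74983 + (192 + (12*(-10))**2)) = ((1/2079850)*(-1/2164025) - 1328933/2505161) + (74983 + (192 + (-120)**2)) = (-1/4500847396250 - 1328933/2505161) + (74983 + (192 + 14400)) = -5981324632843206411/11275347364037046250 + (74983 + 14592) = -5981324632843206411/11275347364037046250 + 89575 = 1009983258808985574637339/11275347364037046250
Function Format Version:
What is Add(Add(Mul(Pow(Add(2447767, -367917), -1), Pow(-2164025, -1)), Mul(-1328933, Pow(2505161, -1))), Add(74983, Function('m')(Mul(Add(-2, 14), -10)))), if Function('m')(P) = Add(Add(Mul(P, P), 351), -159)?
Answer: Rational(1009983258808985574637339, 11275347364037046250) ≈ 89575.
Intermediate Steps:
Function('m')(P) = Add(192, Pow(P, 2)) (Function('m')(P) = Add(Add(Pow(P, 2), 351), -159) = Add(Add(351, Pow(P, 2)), -159) = Add(192, Pow(P, 2)))
Add(Add(Mul(Pow(Add(2447767, -367917), -1), Pow(-2164025, -1)), Mul(-1328933, Pow(2505161, -1))), Add(74983, Function('m')(Mul(Add(-2, 14), -10)))) = Add(Add(Mul(Pow(Add(2447767, -367917), -1), Pow(-2164025, -1)), Mul(-1328933, Pow(2505161, -1))), Add(74983, Add(192, Pow(Mul(Add(-2, 14), -10), 2)))) = Add(Add(Mul(Pow(2079850, -1), Rational(-1, 2164025)), Mul(-1328933, Rational(1, 2505161))), Add(74983, Add(192, Pow(Mul(12, -10), 2)))) = Add(Add(Mul(Rational(1, 2079850), Rational(-1, 2164025)), Rational(-1328933, 2505161)), Add(74983, Add(192, Pow(-120, 2)))) = Add(Add(Rational(-1, 4500847396250), Rational(-1328933, 2505161)), Add(74983, Add(192, 14400))) = Add(Rational(-5981324632843206411, 11275347364037046250), Add(74983, 14592)) = Add(Rational(-5981324632843206411, 11275347364037046250), 89575) = Rational(1009983258808985574637339, 11275347364037046250)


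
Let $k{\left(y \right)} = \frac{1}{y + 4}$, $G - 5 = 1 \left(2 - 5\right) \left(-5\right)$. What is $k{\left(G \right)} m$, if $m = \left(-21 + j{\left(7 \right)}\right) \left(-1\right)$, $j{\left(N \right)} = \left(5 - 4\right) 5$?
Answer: $\frac{2}{3} \approx 0.66667$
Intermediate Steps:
$j{\left(N \right)} = 5$ ($j{\left(N \right)} = 1 \cdot 5 = 5$)
$G = 20$ ($G = 5 + 1 \left(2 - 5\right) \left(-5\right) = 5 + 1 \left(\left(-3\right) \left(-5\right)\right) = 5 + 1 \cdot 15 = 5 + 15 = 20$)
$m = 16$ ($m = \left(-21 + 5\right) \left(-1\right) = \left(-16\right) \left(-1\right) = 16$)
$k{\left(y \right)} = \frac{1}{4 + y}$
$k{\left(G \right)} m = \frac{1}{4 + 20} \cdot 16 = \frac{1}{24} \cdot 16 = \frac{2}{3}$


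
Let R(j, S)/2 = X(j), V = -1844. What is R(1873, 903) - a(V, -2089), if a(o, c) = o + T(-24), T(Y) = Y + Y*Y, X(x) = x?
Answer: 5038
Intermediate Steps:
T(Y) = Y + Y²
R(j, S) = 2*j
a(o, c) = 552 + o (a(o, c) = o - 24*(1 - 24) = o - 24*(-23) = o + 552 = 552 + o)
R(1873, 903) - a(V, -2089) = 2*1873 - (552 - 1844) = 3746 - 1*(-1292) = 3746 + 1292 = 5038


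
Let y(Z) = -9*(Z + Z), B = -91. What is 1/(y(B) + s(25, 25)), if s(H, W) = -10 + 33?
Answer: 1/1661 ≈ 0.00060205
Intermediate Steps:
y(Z) = -18*Z
s(H, W) = 23
1/(y(B) + s(25, 25)) = 1/(-18*(-91) + 23) = 1/(1638 + 23) = 1/1661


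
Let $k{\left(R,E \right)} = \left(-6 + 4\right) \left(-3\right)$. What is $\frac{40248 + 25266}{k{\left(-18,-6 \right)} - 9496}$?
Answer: $- \frac{32757}{4745} \approx -6.9035$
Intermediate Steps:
$k{\left(R,E \right)} = 6$ ($k{\left(R,E \right)} = \left(-2\right) \left(-3\right) = 6$)
$\frac{40248 + 25266}{k{\left(-18,-6 \right)} - 9496} = \frac{40248 + 25266}{6 - 9496} = \frac{65514}{-9490} = 65514 \left(- \frac{1}{9490}\right) = - \frac{32757}{4745}$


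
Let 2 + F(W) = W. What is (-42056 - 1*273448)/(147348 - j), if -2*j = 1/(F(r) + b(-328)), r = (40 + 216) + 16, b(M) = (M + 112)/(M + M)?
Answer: -6993777168/3266263157 ≈ -2.1412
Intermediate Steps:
b(M) = (112 + M)/(2*M) (b(M) = (112 + M)/((2*M)) = (112 + M)*(1/(2*M)) = (112 + M)/(2*M))
r = 272 (r = 256 + 16 = 272)
F(W) = -2 + W
j = -41/22167 (j = -1/(2*((-2 + 272) + (½)*(112 - 328)/(-328))) = -1/(2*(270 + (½)*(-1/328)*(-216))) = -1/(2*(270 + 27/82)) = -1/(2*22167/82) = -½*82/22167 = -41/22167 ≈ -0.0018496)
(-42056 - 1*273448)/(147348 - j) = (-42056 - 1*273448)/(147348 - 1*(-41/22167)) = (-42056 - 273448)/(147348 + 41/22167) = -315504/3266263157/22167 = -315504*22167/3266263157 = -6993777168/3266263157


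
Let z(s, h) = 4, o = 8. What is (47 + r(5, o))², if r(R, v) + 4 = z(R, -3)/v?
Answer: 7569/4 ≈ 1892.3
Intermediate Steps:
r(R, v) = -4 + 4/v
(47 + r(5, o))² = (47 + (-4 + 4/8))² = (47 + (-4 + 4*(⅛)))² = (47 + (-4 + ½))² = (47 - 7/2)² = (87/2)² = 7569/4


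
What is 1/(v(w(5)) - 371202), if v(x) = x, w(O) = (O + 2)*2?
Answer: -1/371188 ≈ -2.6941e-6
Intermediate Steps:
w(O) = 4 + 2*O (w(O) = (2 + O)*2 = 4 + 2*O)
1/(v(w(5)) - 371202) = 1/((4 + 2*5) - 371202) = 1/((4 + 10) - 371202) = 1/(14 - 371202) = 1/(-371188) = -1/371188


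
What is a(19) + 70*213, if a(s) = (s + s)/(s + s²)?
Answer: 149101/10 ≈ 14910.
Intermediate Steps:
a(s) = 2*s/(s + s²) (a(s) = (2*s)/(s + s²) = 2*s/(s + s²))
a(19) + 70*213 = 2/(1 + 19) + 70*213 = 2/20 + 14910 = 2*(1/20) + 14910 = ⅒ + 14910 = 149101/10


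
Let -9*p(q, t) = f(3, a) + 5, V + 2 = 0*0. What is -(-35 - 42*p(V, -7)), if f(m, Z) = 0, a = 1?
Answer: 35/3 ≈ 11.667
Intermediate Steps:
V = -2 (V = -2 + 0*0 = -2 + 0 = -2)
p(q, t) = -5/9 (p(q, t) = -(0 + 5)/9 = -⅑*5 = -5/9)
-(-35 - 42*p(V, -7)) = -(-35 - 42*(-5/9)) = -(-35 + 70/3) = -1*(-35/3) = 35/3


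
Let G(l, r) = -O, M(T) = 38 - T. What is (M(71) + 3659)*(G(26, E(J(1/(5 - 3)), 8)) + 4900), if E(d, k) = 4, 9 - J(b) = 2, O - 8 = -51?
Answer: 17923318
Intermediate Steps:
O = -43 (O = 8 - 51 = -43)
J(b) = 7 (J(b) = 9 - 1*2 = 9 - 2 = 7)
G(l, r) = 43 (G(l, r) = -1*(-43) = 43)
(M(71) + 3659)*(G(26, E(J(1/(5 - 3)), 8)) + 4900) = ((38 - 1*71) + 3659)*(43 + 4900) = ((38 - 71) + 3659)*4943 = (-33 + 3659)*4943 = 3626*4943 = 17923318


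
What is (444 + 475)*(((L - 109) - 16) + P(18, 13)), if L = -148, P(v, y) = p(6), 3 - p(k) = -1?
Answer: -247211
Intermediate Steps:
p(k) = 4 (p(k) = 3 - 1*(-1) = 3 + 1 = 4)
P(v, y) = 4
(444 + 475)*(((L - 109) - 16) + P(18, 13)) = (444 + 475)*(((-148 - 109) - 16) + 4) = 919*((-257 - 16) + 4) = 919*(-273 + 4) = 919*(-269) = -247211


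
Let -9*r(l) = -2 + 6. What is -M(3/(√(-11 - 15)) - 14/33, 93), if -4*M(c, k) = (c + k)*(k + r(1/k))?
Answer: 2544815/1188 - 833*I*√26/312 ≈ 2142.1 - 13.614*I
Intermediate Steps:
r(l) = -4/9 (r(l) = -(-2 + 6)/9 = -⅑*4 = -4/9)
M(c, k) = -(-4/9 + k)*(c + k)/4 (M(c, k) = -(c + k)*(k - 4/9)/4 = -(c + k)*(-4/9 + k)/4 = -(-4/9 + k)*(c + k)/4)
-M(3/(√(-11 - 15)) - 14/33, 93) = -(-¼*93² + (3/(√(-11 - 15)) - 14/33)/9 + (⅑)*93 - ¼*(3/(√(-11 - 15)) - 14/33)*93) = -(-¼*8649 + (3/(√(-26)) - 14*1/33)/9 + 31/3 - ¼*(3/(√(-26)) - 14*1/33)*93) = -(-8649/4 + (3/((I*√26)) - 14/33)/9 + 31/3 - ¼*(3/((I*√26)) - 14/33)*93) = -(-8649/4 + (3*(-I*√26/26) - 14/33)/9 + 31/3 - ¼*(3*(-I*√26/26) - 14/33)*93) = -(-8649/4 + (-3*I*√26/26 - 14/33)/9 + 31/3 - ¼*(-3*I*√26/26 - 14/33)*93) = -(-8649/4 + (-14/33 - 3*I*√26/26)/9 + 31/3 - ¼*(-14/33 - 3*I*√26/26)*93) = -(-8649/4 + (-14/297 - I*√26/78) + 31/3 + (217/22 + 279*I*√26/104)) = -(-2544815/1188 + 833*I*√26/312) = 2544815/1188 - 833*I*√26/312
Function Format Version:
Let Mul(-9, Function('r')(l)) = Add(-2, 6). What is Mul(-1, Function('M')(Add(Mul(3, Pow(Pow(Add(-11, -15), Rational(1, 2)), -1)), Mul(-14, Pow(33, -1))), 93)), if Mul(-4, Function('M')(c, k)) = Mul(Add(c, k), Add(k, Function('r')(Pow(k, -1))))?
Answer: Add(Rational(2544815, 1188), Mul(Rational(-833, 312), I, Pow(26, Rational(1, 2)))) ≈ Add(2142.1, Mul(-13.614, I))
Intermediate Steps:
Function('r')(l) = Rational(-4, 9) (Function('r')(l) = Mul(Rational(-1, 9), Add(-2, 6)) = Mul(Rational(-1, 9), 4) = Rational(-4, 9))
Function('M')(c, k) = Mul(Rational(-1, 4), Add(Rational(-4, 9), k), Add(c, k)) (Function('M')(c, k) = Mul(Rational(-1, 4), Mul(Add(c, k), Add(k, Rational(-4, 9)))) = Mul(Rational(-1, 4), Mul(Add(c, k), Add(Rational(-4, 9), k))) = Mul(Rational(-1, 4), Mul(Add(Rational(-4, 9), k), Add(c, k))) = Mul(Rational(-1, 4), Add(Rational(-4, 9), k), Add(c, k)))
Mul(-1, Function('M')(Add(Mul(3, Pow(Pow(Add(-11, -15), Rational(1, 2)), -1)), Mul(-14, Pow(33, -1))), 93)) = Mul(-1, Add(Mul(Rational(-1, 4), Pow(93, 2)), Mul(Rational(1, 9), Add(Mul(3, Pow(Pow(Add(-11, -15), Rational(1, 2)), -1)), Mul(-14, Pow(33, -1)))), Mul(Rational(1, 9), 93), Mul(Rational(-1, 4), Add(Mul(3, Pow(Pow(Add(-11, -15), Rational(1, 2)), -1)), Mul(-14, Pow(33, -1))), 93))) = Mul(-1, Add(Mul(Rational(-1, 4), 8649), Mul(Rational(1, 9), Add(Mul(3, Pow(Pow(-26, Rational(1, 2)), -1)), Mul(-14, Rational(1, 33)))), Rational(31, 3), Mul(Rational(-1, 4), Add(Mul(3, Pow(Pow(-26, Rational(1, 2)), -1)), Mul(-14, Rational(1, 33))), 93))) = Mul(-1, Add(Rational(-8649, 4), Mul(Rational(1, 9), Add(Mul(3, Pow(Mul(I, Pow(26, Rational(1, 2))), -1)), Rational(-14, 33))), Rational(31, 3), Mul(Rational(-1, 4), Add(Mul(3, Pow(Mul(I, Pow(26, Rational(1, 2))), -1)), Rational(-14, 33)), 93))) = Mul(-1, Add(Rational(-8649, 4), Mul(Rational(1, 9), Add(Mul(3, Mul(Rational(-1, 26), I, Pow(26, Rational(1, 2)))), Rational(-14, 33))), Rational(31, 3), Mul(Rational(-1, 4), Add(Mul(3, Mul(Rational(-1, 26), I, Pow(26, Rational(1, 2)))), Rational(-14, 33)), 93))) = Mul(-1, Add(Rational(-8649, 4), Mul(Rational(1, 9), Add(Mul(Rational(-3, 26), I, Pow(26, Rational(1, 2))), Rational(-14, 33))), Rational(31, 3), Mul(Rational(-1, 4), Add(Mul(Rational(-3, 26), I, Pow(26, Rational(1, 2))), Rational(-14, 33)), 93))) = Mul(-1, Add(Rational(-8649, 4), Mul(Rational(1, 9), Add(Rational(-14, 33), Mul(Rational(-3, 26), I, Pow(26, Rational(1, 2))))), Rational(31, 3), Mul(Rational(-1, 4), Add(Rational(-14, 33), Mul(Rational(-3, 26), I, Pow(26, Rational(1, 2)))), 93))) = Mul(-1, Add(Rational(-8649, 4), Add(Rational(-14, 297), Mul(Rational(-1, 78), I, Pow(26, Rational(1, 2)))), Rational(31, 3), Add(Rational(217, 22), Mul(Rational(279, 104), I, Pow(26, Rational(1, 2)))))) = Mul(-1, Add(Rational(-2544815, 1188), Mul(Rational(833, 312), I, Pow(26, Rational(1, 2))))) = Add(Rational(2544815, 1188), Mul(Rational(-833, 312), I, Pow(26, Rational(1, 2))))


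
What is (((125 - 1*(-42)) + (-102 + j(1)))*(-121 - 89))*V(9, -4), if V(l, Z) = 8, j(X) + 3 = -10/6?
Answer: -101360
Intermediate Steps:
j(X) = -14/3 (j(X) = -3 - 10/6 = -3 - 10*⅙ = -3 - 5/3 = -14/3)
(((125 - 1*(-42)) + (-102 + j(1)))*(-121 - 89))*V(9, -4) = (((125 - 1*(-42)) + (-102 - 14/3))*(-121 - 89))*8 = (((125 + 42) - 320/3)*(-210))*8 = ((167 - 320/3)*(-210))*8 = ((181/3)*(-210))*8 = -12670*8 = -101360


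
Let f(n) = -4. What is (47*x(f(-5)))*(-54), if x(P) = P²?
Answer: -40608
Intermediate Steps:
(47*x(f(-5)))*(-54) = (47*(-4)²)*(-54) = (47*16)*(-54) = 752*(-54) = -40608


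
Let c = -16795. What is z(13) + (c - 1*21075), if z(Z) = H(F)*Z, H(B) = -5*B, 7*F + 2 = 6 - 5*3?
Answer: -264375/7 ≈ -37768.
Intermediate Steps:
F = -11/7 (F = -2/7 + (6 - 5*3)/7 = -2/7 + (6 - 15)/7 = -2/7 + (⅐)*(-9) = -2/7 - 9/7 = -11/7 ≈ -1.5714)
z(Z) = 55*Z/7 (z(Z) = (-5*(-11/7))*Z = 55*Z/7)
z(13) + (c - 1*21075) = (55/7)*13 + (-16795 - 1*21075) = 715/7 + (-16795 - 21075) = 715/7 - 37870 = -264375/7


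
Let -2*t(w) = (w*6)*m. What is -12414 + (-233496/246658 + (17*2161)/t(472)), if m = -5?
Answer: -10835819776847/873169320 ≈ -12410.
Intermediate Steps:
t(w) = 15*w (t(w) = -w*6*(-5)/2 = -6*w*(-5)/2 = -(-15)*w = 15*w)
-12414 + (-233496/246658 + (17*2161)/t(472)) = -12414 + (-233496/246658 + (17*2161)/((15*472))) = -12414 + (-233496*1/246658 + 36737/7080) = -12414 + (-116748/123329 + 36737*(1/7080)) = -12414 + (-116748/123329 + 36737/7080) = -12414 + 3704161633/873169320 = -10835819776847/873169320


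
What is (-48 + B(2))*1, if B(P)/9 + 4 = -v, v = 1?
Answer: -93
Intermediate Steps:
B(P) = -45 (B(P) = -36 + 9*(-1*1) = -36 + 9*(-1) = -36 - 9 = -45)
(-48 + B(2))*1 = (-48 - 45)*1 = -93*1 = -93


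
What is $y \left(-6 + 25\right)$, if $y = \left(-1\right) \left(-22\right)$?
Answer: $418$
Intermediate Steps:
$y = 22$
$y \left(-6 + 25\right) = 22 \left(-6 + 25\right) = 22 \cdot 19 = 418$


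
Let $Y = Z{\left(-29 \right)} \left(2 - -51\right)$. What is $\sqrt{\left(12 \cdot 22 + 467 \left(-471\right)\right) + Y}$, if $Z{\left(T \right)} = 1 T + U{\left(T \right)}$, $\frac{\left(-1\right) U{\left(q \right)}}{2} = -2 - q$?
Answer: $22 i \sqrt{463} \approx 473.38 i$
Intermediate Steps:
$U{\left(q \right)} = 4 + 2 q$ ($U{\left(q \right)} = - 2 \left(-2 - q\right) = 4 + 2 q$)
$Z{\left(T \right)} = 4 + 3 T$ ($Z{\left(T \right)} = 1 T + \left(4 + 2 T\right) = T + \left(4 + 2 T\right) = 4 + 3 T$)
$Y = -4399$ ($Y = \left(4 + 3 \left(-29\right)\right) \left(2 - -51\right) = \left(4 - 87\right) \left(2 + 51\right) = \left(-83\right) 53 = -4399$)
$\sqrt{\left(12 \cdot 22 + 467 \left(-471\right)\right) + Y} = \sqrt{\left(12 \cdot 22 + 467 \left(-471\right)\right) - 4399} = \sqrt{\left(264 - 219957\right) - 4399} = \sqrt{-219693 - 4399} = \sqrt{-224092} = 22 i \sqrt{463}$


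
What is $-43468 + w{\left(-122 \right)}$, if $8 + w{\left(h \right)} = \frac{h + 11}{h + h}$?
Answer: $- \frac{10608033}{244} \approx -43476.0$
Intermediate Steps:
$w{\left(h \right)} = -8 + \frac{11 + h}{2 h}$ ($w{\left(h \right)} = -8 + \frac{h + 11}{h + h} = -8 + \frac{11 + h}{2 h}$)
$-43468 + w{\left(-122 \right)} = -43468 + \frac{11 - -1830}{2 \left(-122\right)} = -43468 + \frac{1}{2} \left(- \frac{1}{122}\right) \left(11 + 1830\right) = -43468 + \frac{1}{2} \left(- \frac{1}{122}\right) 1841 = -43468 - \frac{1841}{244} = - \frac{10608033}{244}$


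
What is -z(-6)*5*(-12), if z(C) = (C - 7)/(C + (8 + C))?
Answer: 195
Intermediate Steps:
z(C) = (-7 + C)/(8 + 2*C)
-z(-6)*5*(-12) = -(-7 - 6)/(2*(4 - 6))*5*(-12) = -(½)*(-13)/(-2)*(-60) = -(½)*(-½)*(-13)*(-60) = -13*(-60)/4 = -1*(-195) = 195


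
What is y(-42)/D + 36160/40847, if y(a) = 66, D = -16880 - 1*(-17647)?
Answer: 30430622/31329649 ≈ 0.97130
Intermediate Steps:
D = 767 (D = -16880 + 17647 = 767)
y(-42)/D + 36160/40847 = 66/767 + 36160/40847 = 30430622/31329649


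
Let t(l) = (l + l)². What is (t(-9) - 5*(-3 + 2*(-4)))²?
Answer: 143641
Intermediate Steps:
t(l) = 4*l² (t(l) = (2*l)² = 4*l²)
(t(-9) - 5*(-3 + 2*(-4)))² = (4*(-9)² - 5*(-3 + 2*(-4)))² = (4*81 - 5*(-3 - 8))² = (324 - 5*(-11))² = (324 + 55)² = 379² = 143641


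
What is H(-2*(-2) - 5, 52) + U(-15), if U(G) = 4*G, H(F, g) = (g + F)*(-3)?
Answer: -213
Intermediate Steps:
H(F, g) = -3*F - 3*g (H(F, g) = (F + g)*(-3) = -3*F - 3*g)
H(-2*(-2) - 5, 52) + U(-15) = (-3*(-2*(-2) - 5) - 3*52) + 4*(-15) = (-3*(4 - 5) - 156) - 60 = (-3*(-1) - 156) - 60 = (3 - 156) - 60 = -153 - 60 = -213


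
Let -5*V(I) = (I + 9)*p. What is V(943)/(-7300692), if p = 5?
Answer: 34/260739 ≈ 0.00013040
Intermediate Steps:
V(I) = -9 - I (V(I) = -(I + 9)*5/5 = -(9 + I)*5/5 = -(45 + 5*I)/5 = -9 - I)
V(943)/(-7300692) = (-9 - 1*943)/(-7300692) = (-9 - 943)*(-1/7300692) = -952*(-1/7300692) = 34/260739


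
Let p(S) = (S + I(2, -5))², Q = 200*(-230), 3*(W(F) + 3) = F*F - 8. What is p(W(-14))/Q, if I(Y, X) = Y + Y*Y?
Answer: -38809/414000 ≈ -0.093742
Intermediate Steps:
W(F) = -17/3 + F²/3 (W(F) = -3 + (F*F - 8)/3 = -3 + (F² - 8)/3 = -3 + (-8 + F²)/3 = -3 + (-8/3 + F²/3) = -17/3 + F²/3)
Q = -46000
I(Y, X) = Y + Y²
p(S) = (6 + S)² (p(S) = (S + 2*(1 + 2))² = (S + 2*3)² = (S + 6)² = (6 + S)²)
p(W(-14))/Q = (6 + (-17/3 + (⅓)*(-14)²))²/(-46000) = (6 + (-17/3 + (⅓)*196))²*(-1/46000) = (6 + (-17/3 + 196/3))²*(-1/46000) = (6 + 179/3)²*(-1/46000) = (197/3)²*(-1/46000) = (38809/9)*(-1/46000) = -38809/414000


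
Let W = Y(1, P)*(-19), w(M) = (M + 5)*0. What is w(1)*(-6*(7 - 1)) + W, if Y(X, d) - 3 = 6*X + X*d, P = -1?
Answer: -152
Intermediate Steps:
w(M) = 0 (w(M) = (5 + M)*0 = 0)
Y(X, d) = 3 + 6*X + X*d (Y(X, d) = 3 + (6*X + X*d) = 3 + 6*X + X*d)
W = -152 (W = (3 + 6*1 + 1*(-1))*(-19) = (3 + 6 - 1)*(-19) = 8*(-19) = -152)
w(1)*(-6*(7 - 1)) + W = 0*(-6*(7 - 1)) - 152 = 0*(-6*6) - 152 = 0*(-36) - 152 = 0 - 152 = -152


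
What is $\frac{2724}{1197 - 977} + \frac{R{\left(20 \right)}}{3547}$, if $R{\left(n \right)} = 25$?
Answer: $\frac{2416882}{195085} \approx 12.389$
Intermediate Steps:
$\frac{2724}{1197 - 977} + \frac{R{\left(20 \right)}}{3547} = \frac{2724}{1197 - 977} + \frac{25}{3547} = \frac{2724}{1197 - 977} + 25 \cdot \frac{1}{3547} = \frac{2724}{220} + \frac{25}{3547} = 2724 \cdot \frac{1}{220} + \frac{25}{3547} = \frac{681}{55} + \frac{25}{3547} = \frac{2416882}{195085}$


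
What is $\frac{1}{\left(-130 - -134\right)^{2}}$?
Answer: $\frac{1}{16} \approx 0.0625$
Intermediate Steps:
$\frac{1}{\left(-130 - -134\right)^{2}} = \frac{1}{\left(-130 + 134\right)^{2}} = \frac{1}{4^{2}} = \frac{1}{16}$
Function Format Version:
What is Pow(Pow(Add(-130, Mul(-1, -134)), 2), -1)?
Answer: Rational(1, 16) ≈ 0.062500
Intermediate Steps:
Pow(Pow(Add(-130, Mul(-1, -134)), 2), -1) = Pow(Pow(Add(-130, 134), 2), -1) = Pow(Pow(4, 2), -1) = Pow(16, -1) = Rational(1, 16)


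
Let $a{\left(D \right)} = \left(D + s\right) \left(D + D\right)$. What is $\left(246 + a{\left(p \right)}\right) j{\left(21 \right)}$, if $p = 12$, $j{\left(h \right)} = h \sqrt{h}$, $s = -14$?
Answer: $4158 \sqrt{21} \approx 19054.0$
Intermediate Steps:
$j{\left(h \right)} = h^{\frac{3}{2}}$
$a{\left(D \right)} = 2 D \left(-14 + D\right)$ ($a{\left(D \right)} = \left(D - 14\right) \left(D + D\right) = \left(-14 + D\right) 2 D = 2 D \left(-14 + D\right)$)
$\left(246 + a{\left(p \right)}\right) j{\left(21 \right)} = \left(246 + 2 \cdot 12 \left(-14 + 12\right)\right) 21^{\frac{3}{2}} = \left(246 + 2 \cdot 12 \left(-2\right)\right) 21 \sqrt{21} = \left(246 - 48\right) 21 \sqrt{21} = 198 \cdot 21 \sqrt{21} = 4158 \sqrt{21}$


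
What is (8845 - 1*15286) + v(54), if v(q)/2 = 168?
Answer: -6105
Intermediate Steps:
v(q) = 336 (v(q) = 2*168 = 336)
(8845 - 1*15286) + v(54) = (8845 - 1*15286) + 336 = (8845 - 15286) + 336 = -6441 + 336 = -6105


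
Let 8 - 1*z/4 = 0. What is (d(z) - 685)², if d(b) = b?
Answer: 426409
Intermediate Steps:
z = 32 (z = 32 - 4*0 = 32 + 0 = 32)
(d(z) - 685)² = (32 - 685)² = (-653)² = 426409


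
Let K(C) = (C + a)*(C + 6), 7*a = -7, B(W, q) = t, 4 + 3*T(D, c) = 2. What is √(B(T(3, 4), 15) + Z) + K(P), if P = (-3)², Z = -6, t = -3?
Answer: 120 + 3*I ≈ 120.0 + 3.0*I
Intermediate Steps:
T(D, c) = -⅔ (T(D, c) = -4/3 + (⅓)*2 = -4/3 + ⅔ = -⅔)
B(W, q) = -3
a = -1 (a = (⅐)*(-7) = -1)
P = 9
K(C) = (-1 + C)*(6 + C) (K(C) = (C - 1)*(C + 6) = (-1 + C)*(6 + C))
√(B(T(3, 4), 15) + Z) + K(P) = √(-3 - 6) + (-6 + 9² + 5*9) = √(-9) + (-6 + 81 + 45) = 3*I + 120 = 120 + 3*I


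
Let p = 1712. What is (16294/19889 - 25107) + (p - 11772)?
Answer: -699420169/19889 ≈ -35166.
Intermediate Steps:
(16294/19889 - 25107) + (p - 11772) = (16294/19889 - 25107) + (1712 - 11772) = (16294*(1/19889) - 25107) - 10060 = (16294/19889 - 25107) - 10060 = -499336829/19889 - 10060 = -699420169/19889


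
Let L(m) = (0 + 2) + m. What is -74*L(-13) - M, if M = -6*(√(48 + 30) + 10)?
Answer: 874 + 6*√78 ≈ 926.99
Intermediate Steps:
L(m) = 2 + m
M = -60 - 6*√78 (M = -6*(√78 + 10) = -6*(10 + √78) = -60 - 6*√78 ≈ -112.99)
-74*L(-13) - M = -74*(2 - 13) - (-60 - 6*√78) = -74*(-11) + (60 + 6*√78) = 814 + (60 + 6*√78) = 874 + 6*√78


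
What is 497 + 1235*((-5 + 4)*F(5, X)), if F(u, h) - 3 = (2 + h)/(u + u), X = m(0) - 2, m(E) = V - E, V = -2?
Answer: -2961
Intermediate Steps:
m(E) = -2 - E
X = -4 (X = (-2 - 1*0) - 2 = (-2 + 0) - 2 = -2 - 2 = -4)
F(u, h) = 3 + (2 + h)/(2*u) (F(u, h) = 3 + (2 + h)/(u + u) = 3 + (2 + h)/((2*u)) = 3 + (2 + h)*(1/(2*u)) = 3 + (2 + h)/(2*u))
497 + 1235*((-5 + 4)*F(5, X)) = 497 + 1235*((-5 + 4)*((1/2)*(2 - 4 + 6*5)/5)) = 497 + 1235*(-(2 - 4 + 30)/(2*5)) = 497 + 1235*(-28/(2*5)) = 497 + 1235*(-1*14/5) = 497 + 1235*(-14/5) = 497 - 3458 = -2961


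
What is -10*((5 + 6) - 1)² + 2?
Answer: -998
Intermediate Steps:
-10*((5 + 6) - 1)² + 2 = -10*(11 - 1)² + 2 = -10*10² + 2 = -10*100 + 2 = -1000 + 2 = -998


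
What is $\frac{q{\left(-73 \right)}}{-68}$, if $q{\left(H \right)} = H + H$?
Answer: $\frac{73}{34} \approx 2.1471$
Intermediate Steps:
$q{\left(H \right)} = 2 H$
$\frac{q{\left(-73 \right)}}{-68} = \frac{2 \left(-73\right)}{-68} = \left(-146\right) \left(- \frac{1}{68}\right) = \frac{73}{34}$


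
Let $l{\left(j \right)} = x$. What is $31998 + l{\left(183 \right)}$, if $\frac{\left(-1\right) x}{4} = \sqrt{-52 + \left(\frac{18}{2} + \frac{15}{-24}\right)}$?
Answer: $31998 - i \sqrt{698} \approx 31998.0 - 26.42 i$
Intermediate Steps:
$x = - i \sqrt{698}$ ($x = - 4 \sqrt{-52 + \left(\frac{18}{2} + \frac{15}{-24}\right)} = - 4 \sqrt{-52 + \left(18 \cdot \frac{1}{2} + 15 \left(- \frac{1}{24}\right)\right)} = - 4 \sqrt{-52 + \left(9 - \frac{5}{8}\right)} = - 4 \sqrt{-52 + \frac{67}{8}} = - 4 \sqrt{- \frac{349}{8}} = - 4 \frac{i \sqrt{698}}{4} = - i \sqrt{698} \approx - 26.42 i$)
$l{\left(j \right)} = - i \sqrt{698}$
$31998 + l{\left(183 \right)} = 31998 - i \sqrt{698}$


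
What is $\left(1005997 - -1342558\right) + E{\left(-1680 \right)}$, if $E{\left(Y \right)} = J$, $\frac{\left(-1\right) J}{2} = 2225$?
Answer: $2344105$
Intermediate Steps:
$J = -4450$ ($J = \left(-2\right) 2225 = -4450$)
$E{\left(Y \right)} = -4450$
$\left(1005997 - -1342558\right) + E{\left(-1680 \right)} = \left(1005997 - -1342558\right) - 4450 = \left(1005997 + 1342558\right) - 4450 = 2348555 - 4450 = 2344105$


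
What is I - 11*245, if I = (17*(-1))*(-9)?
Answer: -2542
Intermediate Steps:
I = 153 (I = -17*(-9) = 153)
I - 11*245 = 153 - 11*245 = 153 - 1*2695 = 153 - 2695 = -2542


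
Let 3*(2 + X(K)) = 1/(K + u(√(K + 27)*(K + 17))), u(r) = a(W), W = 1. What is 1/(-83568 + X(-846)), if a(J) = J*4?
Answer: -2526/211097821 ≈ -1.1966e-5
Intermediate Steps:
a(J) = 4*J
u(r) = 4 (u(r) = 4*1 = 4)
X(K) = -2 + 1/(3*(4 + K)) (X(K) = -2 + 1/(3*(K + 4)) = -2 + 1/(3*(4 + K)))
1/(-83568 + X(-846)) = 1/(-83568 + (-23 - 6*(-846))/(3*(4 - 846))) = 1/(-83568 + (⅓)*(-23 + 5076)/(-842)) = 1/(-83568 + (⅓)*(-1/842)*5053) = 1/(-83568 - 5053/2526) = 1/(-211097821/2526) = -2526/211097821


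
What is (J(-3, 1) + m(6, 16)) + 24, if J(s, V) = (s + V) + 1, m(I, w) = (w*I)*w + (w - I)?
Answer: 1569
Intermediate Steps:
m(I, w) = w - I + I*w² (m(I, w) = (I*w)*w + (w - I) = I*w² + (w - I) = w - I + I*w²)
J(s, V) = 1 + V + s (J(s, V) = (V + s) + 1 = 1 + V + s)
(J(-3, 1) + m(6, 16)) + 24 = ((1 + 1 - 3) + (16 - 1*6 + 6*16²)) + 24 = (-1 + (16 - 6 + 6*256)) + 24 = (-1 + (16 - 6 + 1536)) + 24 = (-1 + 1546) + 24 = 1545 + 24 = 1569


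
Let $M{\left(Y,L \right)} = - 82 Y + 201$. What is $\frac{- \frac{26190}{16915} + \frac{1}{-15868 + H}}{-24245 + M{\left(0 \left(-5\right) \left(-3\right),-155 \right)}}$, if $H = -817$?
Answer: $\frac{87399413}{1357172115620} \approx 6.4398 \cdot 10^{-5}$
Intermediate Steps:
$M{\left(Y,L \right)} = 201 - 82 Y$
$\frac{- \frac{26190}{16915} + \frac{1}{-15868 + H}}{-24245 + M{\left(0 \left(-5\right) \left(-3\right),-155 \right)}} = \frac{- \frac{26190}{16915} + \frac{1}{-15868 - 817}}{-24245 + \left(201 - 82 \cdot 0 \left(-5\right) \left(-3\right)\right)} = \frac{\left(-26190\right) \frac{1}{16915} + \frac{1}{-16685}}{-24245 + \left(201 - 82 \cdot 0 \left(-3\right)\right)} = \frac{- \frac{5238}{3383} - \frac{1}{16685}}{-24245 + \left(201 - 0\right)} = - \frac{87399413}{56445355 \left(-24245 + \left(201 + 0\right)\right)} = - \frac{87399413}{56445355 \left(-24245 + 201\right)} = - \frac{87399413}{56445355 \left(-24044\right)} = \left(- \frac{87399413}{56445355}\right) \left(- \frac{1}{24044}\right) = \frac{87399413}{1357172115620}$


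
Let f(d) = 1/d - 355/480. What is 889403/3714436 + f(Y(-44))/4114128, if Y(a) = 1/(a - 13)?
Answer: 87813679574329/366759963643392 ≈ 0.23943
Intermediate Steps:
Y(a) = 1/(-13 + a)
f(d) = -71/96 + 1/d (f(d) = 1/d - 355*1/480 = 1/d - 71/96 = -71/96 + 1/d)
889403/3714436 + f(Y(-44))/4114128 = 889403/3714436 + (-71/96 + 1/(1/(-13 - 44)))/4114128 = 889403*(1/3714436) + (-71/96 + 1/(1/(-57)))*(1/4114128) = 889403/3714436 + (-71/96 + 1/(-1/57))*(1/4114128) = 889403/3714436 + (-71/96 - 57)*(1/4114128) = 889403/3714436 - 5543/96*1/4114128 = 889403/3714436 - 5543/394956288 = 87813679574329/366759963643392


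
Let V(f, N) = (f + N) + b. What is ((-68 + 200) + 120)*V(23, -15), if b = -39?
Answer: -7812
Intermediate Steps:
V(f, N) = -39 + N + f (V(f, N) = (f + N) - 39 = (N + f) - 39 = -39 + N + f)
((-68 + 200) + 120)*V(23, -15) = ((-68 + 200) + 120)*(-39 - 15 + 23) = (132 + 120)*(-31) = 252*(-31) = -7812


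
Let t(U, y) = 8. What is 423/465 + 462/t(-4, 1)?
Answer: 36369/620 ≈ 58.660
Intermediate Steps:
423/465 + 462/t(-4, 1) = 423/465 + 462/8 = 423*(1/465) + 462*(⅛) = 141/155 + 231/4 = 36369/620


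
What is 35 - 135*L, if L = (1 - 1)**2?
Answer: 35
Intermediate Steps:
L = 0 (L = 0**2 = 0)
35 - 135*L = 35 - 135*0 = 35 + 0 = 35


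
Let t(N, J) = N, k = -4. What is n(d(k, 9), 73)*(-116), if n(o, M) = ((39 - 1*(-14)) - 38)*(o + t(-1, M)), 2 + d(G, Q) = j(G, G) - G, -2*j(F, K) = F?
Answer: -5220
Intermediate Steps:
j(F, K) = -F/2
d(G, Q) = -2 - 3*G/2 (d(G, Q) = -2 + (-G/2 - G) = -2 - 3*G/2)
n(o, M) = -15 + 15*o (n(o, M) = ((39 - 1*(-14)) - 38)*(o - 1) = ((39 + 14) - 38)*(-1 + o) = (53 - 38)*(-1 + o) = 15*(-1 + o) = -15 + 15*o)
n(d(k, 9), 73)*(-116) = (-15 + 15*(-2 - 3/2*(-4)))*(-116) = (-15 + 15*(-2 + 6))*(-116) = (-15 + 15*4)*(-116) = (-15 + 60)*(-116) = 45*(-116) = -5220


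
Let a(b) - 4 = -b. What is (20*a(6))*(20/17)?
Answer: -800/17 ≈ -47.059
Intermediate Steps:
a(b) = 4 - b
(20*a(6))*(20/17) = (20*(4 - 1*6))*(20/17) = (20*(4 - 6))*(20*(1/17)) = (20*(-2))*(20/17) = -40*20/17 = -800/17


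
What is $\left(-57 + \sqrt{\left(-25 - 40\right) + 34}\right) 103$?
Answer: $-5871 + 103 i \sqrt{31} \approx -5871.0 + 573.48 i$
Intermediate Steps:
$\left(-57 + \sqrt{\left(-25 - 40\right) + 34}\right) 103 = \left(-57 + \sqrt{-65 + 34}\right) 103 = \left(-57 + \sqrt{-31}\right) 103 = \left(-57 + i \sqrt{31}\right) 103 = -5871 + 103 i \sqrt{31}$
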